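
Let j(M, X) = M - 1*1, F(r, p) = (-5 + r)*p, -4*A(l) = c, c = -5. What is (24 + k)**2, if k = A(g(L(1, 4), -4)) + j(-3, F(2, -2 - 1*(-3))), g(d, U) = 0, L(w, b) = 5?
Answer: 7225/16 ≈ 451.56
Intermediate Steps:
A(l) = 5/4 (A(l) = -1/4*(-5) = 5/4)
F(r, p) = p*(-5 + r)
j(M, X) = -1 + M (j(M, X) = M - 1 = -1 + M)
k = -11/4 (k = 5/4 + (-1 - 3) = 5/4 - 4 = -11/4 ≈ -2.7500)
(24 + k)**2 = (24 - 11/4)**2 = (85/4)**2 = 7225/16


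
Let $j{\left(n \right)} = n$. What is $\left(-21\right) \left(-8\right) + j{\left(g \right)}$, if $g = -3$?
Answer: $165$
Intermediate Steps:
$\left(-21\right) \left(-8\right) + j{\left(g \right)} = \left(-21\right) \left(-8\right) - 3 = 168 - 3 = 165$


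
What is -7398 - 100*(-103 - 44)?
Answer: 7302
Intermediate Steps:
-7398 - 100*(-103 - 44) = -7398 - 100*(-147) = -7398 - 1*(-14700) = -7398 + 14700 = 7302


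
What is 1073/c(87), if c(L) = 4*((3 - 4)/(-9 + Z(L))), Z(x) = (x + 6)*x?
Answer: -4335993/2 ≈ -2.1680e+6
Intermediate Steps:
Z(x) = x*(6 + x) (Z(x) = (6 + x)*x = x*(6 + x))
c(L) = -4/(-9 + L*(6 + L)) (c(L) = 4*((3 - 4)/(-9 + L*(6 + L))) = 4*(-1/(-9 + L*(6 + L))) = -4/(-9 + L*(6 + L)))
1073/c(87) = 1073/((-4/(-9 + 87*(6 + 87)))) = 1073/((-4/(-9 + 87*93))) = 1073/((-4/(-9 + 8091))) = 1073/((-4/8082)) = 1073/((-4*1/8082)) = 1073/(-2/4041) = 1073*(-4041/2) = -4335993/2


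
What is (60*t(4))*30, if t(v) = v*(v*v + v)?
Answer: 144000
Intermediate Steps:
t(v) = v*(v + v²) (t(v) = v*(v² + v) = v*(v + v²))
(60*t(4))*30 = (60*(4²*(1 + 4)))*30 = (60*(16*5))*30 = (60*80)*30 = 4800*30 = 144000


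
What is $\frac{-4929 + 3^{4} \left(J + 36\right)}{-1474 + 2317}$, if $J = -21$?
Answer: $- \frac{1238}{281} \approx -4.4057$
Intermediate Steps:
$\frac{-4929 + 3^{4} \left(J + 36\right)}{-1474 + 2317} = \frac{-4929 + 3^{4} \left(-21 + 36\right)}{-1474 + 2317} = \frac{-4929 + 81 \cdot 15}{843} = \left(-4929 + 1215\right) \frac{1}{843} = \left(-3714\right) \frac{1}{843} = - \frac{1238}{281}$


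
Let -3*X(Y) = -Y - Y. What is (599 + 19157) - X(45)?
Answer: 19726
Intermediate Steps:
X(Y) = 2*Y/3 (X(Y) = -(-Y - Y)/3 = -(-2)*Y/3 = 2*Y/3)
(599 + 19157) - X(45) = (599 + 19157) - 2*45/3 = 19756 - 1*30 = 19756 - 30 = 19726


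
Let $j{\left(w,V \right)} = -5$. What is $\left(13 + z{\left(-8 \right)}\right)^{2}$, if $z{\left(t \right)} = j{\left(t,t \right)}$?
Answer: $64$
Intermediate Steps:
$z{\left(t \right)} = -5$
$\left(13 + z{\left(-8 \right)}\right)^{2} = \left(13 - 5\right)^{2} = 8^{2} = 64$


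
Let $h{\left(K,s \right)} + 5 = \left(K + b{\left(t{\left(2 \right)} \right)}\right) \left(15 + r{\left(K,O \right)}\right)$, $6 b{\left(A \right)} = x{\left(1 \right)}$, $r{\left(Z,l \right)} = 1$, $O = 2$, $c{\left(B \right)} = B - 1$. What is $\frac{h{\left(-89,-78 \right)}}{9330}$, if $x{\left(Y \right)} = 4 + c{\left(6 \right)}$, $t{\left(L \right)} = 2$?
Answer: $- \frac{281}{1866} \approx -0.15059$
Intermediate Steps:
$c{\left(B \right)} = -1 + B$
$x{\left(Y \right)} = 9$ ($x{\left(Y \right)} = 4 + \left(-1 + 6\right) = 4 + 5 = 9$)
$b{\left(A \right)} = \frac{3}{2}$ ($b{\left(A \right)} = \frac{1}{6} \cdot 9 = \frac{3}{2}$)
$h{\left(K,s \right)} = 19 + 16 K$ ($h{\left(K,s \right)} = -5 + \left(K + \frac{3}{2}\right) \left(15 + 1\right) = -5 + \left(\frac{3}{2} + K\right) 16 = -5 + \left(24 + 16 K\right) = 19 + 16 K$)
$\frac{h{\left(-89,-78 \right)}}{9330} = \frac{19 + 16 \left(-89\right)}{9330} = \left(19 - 1424\right) \frac{1}{9330} = \left(-1405\right) \frac{1}{9330} = - \frac{281}{1866}$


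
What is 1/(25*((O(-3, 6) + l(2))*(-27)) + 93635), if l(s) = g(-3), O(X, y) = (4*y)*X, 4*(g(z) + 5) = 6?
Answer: 2/289195 ≈ 6.9157e-6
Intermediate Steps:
g(z) = -7/2 (g(z) = -5 + (¼)*6 = -5 + 3/2 = -7/2)
O(X, y) = 4*X*y
l(s) = -7/2
1/(25*((O(-3, 6) + l(2))*(-27)) + 93635) = 1/(25*((4*(-3)*6 - 7/2)*(-27)) + 93635) = 1/(25*((-72 - 7/2)*(-27)) + 93635) = 1/(25*(-151/2*(-27)) + 93635) = 1/(25*(4077/2) + 93635) = 1/(101925/2 + 93635) = 1/(289195/2) = 2/289195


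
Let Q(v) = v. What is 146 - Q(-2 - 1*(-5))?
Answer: 143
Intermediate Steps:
146 - Q(-2 - 1*(-5)) = 146 - (-2 - 1*(-5)) = 146 - (-2 + 5) = 146 - 1*3 = 146 - 3 = 143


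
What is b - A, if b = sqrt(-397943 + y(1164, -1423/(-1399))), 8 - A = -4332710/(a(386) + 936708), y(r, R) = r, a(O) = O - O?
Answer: -5913187/468354 + I*sqrt(396779) ≈ -12.625 + 629.9*I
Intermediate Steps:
a(O) = 0
A = 5913187/468354 (A = 8 - (-4332710)/(0 + 936708) = 8 - (-4332710)/936708 = 8 - 1*(-2166355/468354) = 8 + 2166355/468354 = 5913187/468354 ≈ 12.625)
b = I*sqrt(396779) (b = sqrt(-397943 + 1164) = sqrt(-396779) = I*sqrt(396779) ≈ 629.9*I)
b - A = I*sqrt(396779) - 1*5913187/468354 = I*sqrt(396779) - 5913187/468354 = -5913187/468354 + I*sqrt(396779)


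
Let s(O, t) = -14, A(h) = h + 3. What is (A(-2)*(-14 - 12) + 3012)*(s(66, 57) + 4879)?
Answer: 14526890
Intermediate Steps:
A(h) = 3 + h
(A(-2)*(-14 - 12) + 3012)*(s(66, 57) + 4879) = ((3 - 2)*(-14 - 12) + 3012)*(-14 + 4879) = (1*(-26) + 3012)*4865 = (-26 + 3012)*4865 = 2986*4865 = 14526890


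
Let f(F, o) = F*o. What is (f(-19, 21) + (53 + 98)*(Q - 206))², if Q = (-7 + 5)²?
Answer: 954871801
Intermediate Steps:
Q = 4 (Q = (-2)² = 4)
(f(-19, 21) + (53 + 98)*(Q - 206))² = (-19*21 + (53 + 98)*(4 - 206))² = (-399 + 151*(-202))² = (-399 - 30502)² = (-30901)² = 954871801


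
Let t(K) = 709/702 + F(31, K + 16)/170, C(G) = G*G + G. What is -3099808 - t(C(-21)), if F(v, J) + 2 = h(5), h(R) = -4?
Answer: -184965601519/59670 ≈ -3.0998e+6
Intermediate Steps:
C(G) = G + G**2 (C(G) = G**2 + G = G + G**2)
F(v, J) = -6 (F(v, J) = -2 - 4 = -6)
t(K) = 58159/59670 (t(K) = 709/702 - 6/170 = 709*(1/702) - 6*1/170 = 709/702 - 3/85 = 58159/59670)
-3099808 - t(C(-21)) = -3099808 - 1*58159/59670 = -3099808 - 58159/59670 = -184965601519/59670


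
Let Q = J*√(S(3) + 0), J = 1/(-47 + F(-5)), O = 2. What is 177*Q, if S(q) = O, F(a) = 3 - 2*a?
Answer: -177*√2/34 ≈ -7.3622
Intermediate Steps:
S(q) = 2
J = -1/34 (J = 1/(-47 + (3 - 2*(-5))) = 1/(-47 + (3 + 10)) = 1/(-47 + 13) = 1/(-34) = -1/34 ≈ -0.029412)
Q = -√2/34 (Q = -√(2 + 0)/34 = -√2/34 ≈ -0.041595)
177*Q = 177*(-√2/34) = -177*√2/34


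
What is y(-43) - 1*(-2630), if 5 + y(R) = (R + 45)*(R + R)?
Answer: 2453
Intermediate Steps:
y(R) = -5 + 2*R*(45 + R) (y(R) = -5 + (R + 45)*(R + R) = -5 + (45 + R)*(2*R) = -5 + 2*R*(45 + R))
y(-43) - 1*(-2630) = (-5 + 2*(-43)² + 90*(-43)) - 1*(-2630) = (-5 + 2*1849 - 3870) + 2630 = (-5 + 3698 - 3870) + 2630 = -177 + 2630 = 2453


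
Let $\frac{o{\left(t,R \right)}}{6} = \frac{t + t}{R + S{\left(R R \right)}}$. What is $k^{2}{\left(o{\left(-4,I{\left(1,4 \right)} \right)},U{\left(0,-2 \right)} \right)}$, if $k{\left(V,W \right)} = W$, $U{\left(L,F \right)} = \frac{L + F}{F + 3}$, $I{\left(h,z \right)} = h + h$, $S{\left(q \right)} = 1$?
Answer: $4$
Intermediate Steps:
$I{\left(h,z \right)} = 2 h$
$U{\left(L,F \right)} = \frac{F + L}{3 + F}$
$o{\left(t,R \right)} = \frac{12 t}{1 + R}$ ($o{\left(t,R \right)} = 6 \frac{t + t}{R + 1} = 6 \frac{2 t}{1 + R} = \frac{12 t}{1 + R}$)
$k^{2}{\left(o{\left(-4,I{\left(1,4 \right)} \right)},U{\left(0,-2 \right)} \right)} = \left(\frac{-2 + 0}{3 - 2}\right)^{2} = \left(1^{-1} \left(-2\right)\right)^{2} = \left(1 \left(-2\right)\right)^{2} = \left(-2\right)^{2} = 4$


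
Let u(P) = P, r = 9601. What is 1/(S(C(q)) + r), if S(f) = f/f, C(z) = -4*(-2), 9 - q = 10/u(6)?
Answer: 1/9602 ≈ 0.00010414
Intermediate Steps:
q = 22/3 (q = 9 - 10/6 = 9 - 1*5/3 = 9 - 5/3 = 22/3 ≈ 7.3333)
C(z) = 8
S(f) = 1
1/(S(C(q)) + r) = 1/(1 + 9601) = 1/9602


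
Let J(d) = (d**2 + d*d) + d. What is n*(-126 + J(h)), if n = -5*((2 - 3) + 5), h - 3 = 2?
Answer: 1420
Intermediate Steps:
h = 5 (h = 3 + 2 = 5)
J(d) = d + 2*d**2 (J(d) = (d**2 + d**2) + d = 2*d**2 + d = d + 2*d**2)
n = -20 (n = -5*(-1 + 5) = -5*4 = -20)
n*(-126 + J(h)) = -20*(-126 + 5*(1 + 2*5)) = -20*(-126 + 5*(1 + 10)) = -20*(-126 + 5*11) = -20*(-126 + 55) = -20*(-71) = 1420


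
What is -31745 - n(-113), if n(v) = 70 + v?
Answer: -31702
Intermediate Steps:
-31745 - n(-113) = -31745 - (70 - 113) = -31745 - 1*(-43) = -31745 + 43 = -31702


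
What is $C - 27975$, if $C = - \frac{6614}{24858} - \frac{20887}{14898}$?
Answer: $- \frac{1726787489053}{61722414} \approx -27977.0$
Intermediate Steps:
$C = - \frac{102957403}{61722414}$ ($C = \left(-6614\right) \frac{1}{24858} - \frac{20887}{14898} = - \frac{3307}{12429} - \frac{20887}{14898} = - \frac{102957403}{61722414} \approx -1.6681$)
$C - 27975 = - \frac{102957403}{61722414} - 27975 = - \frac{1726787489053}{61722414}$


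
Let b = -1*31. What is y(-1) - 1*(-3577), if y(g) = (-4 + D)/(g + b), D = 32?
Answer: 28609/8 ≈ 3576.1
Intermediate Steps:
b = -31
y(g) = 28/(-31 + g) (y(g) = (-4 + 32)/(g - 31) = 28/(-31 + g))
y(-1) - 1*(-3577) = 28/(-31 - 1) - 1*(-3577) = 28/(-32) + 3577 = 28*(-1/32) + 3577 = -7/8 + 3577 = 28609/8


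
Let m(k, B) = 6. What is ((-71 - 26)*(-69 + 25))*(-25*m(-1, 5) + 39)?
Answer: -473748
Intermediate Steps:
((-71 - 26)*(-69 + 25))*(-25*m(-1, 5) + 39) = ((-71 - 26)*(-69 + 25))*(-25*6 + 39) = (-97*(-44))*(-150 + 39) = 4268*(-111) = -473748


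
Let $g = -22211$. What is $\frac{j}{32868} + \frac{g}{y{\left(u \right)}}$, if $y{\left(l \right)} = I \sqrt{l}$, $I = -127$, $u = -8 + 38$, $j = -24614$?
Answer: $- \frac{12307}{16434} + \frac{22211 \sqrt{30}}{3810} \approx 31.181$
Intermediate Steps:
$u = 30$
$y{\left(l \right)} = - 127 \sqrt{l}$
$\frac{j}{32868} + \frac{g}{y{\left(u \right)}} = - \frac{24614}{32868} - \frac{22211}{\left(-127\right) \sqrt{30}} = \left(-24614\right) \frac{1}{32868} - 22211 \left(- \frac{\sqrt{30}}{3810}\right) = - \frac{12307}{16434} + \frac{22211 \sqrt{30}}{3810}$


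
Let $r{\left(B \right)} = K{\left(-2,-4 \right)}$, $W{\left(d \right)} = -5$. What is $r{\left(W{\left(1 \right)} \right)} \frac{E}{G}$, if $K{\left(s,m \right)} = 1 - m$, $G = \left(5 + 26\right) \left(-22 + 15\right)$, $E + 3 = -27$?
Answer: $\frac{150}{217} \approx 0.69124$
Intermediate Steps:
$E = -30$ ($E = -3 - 27 = -30$)
$G = -217$ ($G = 31 \left(-7\right) = -217$)
$r{\left(B \right)} = 5$ ($r{\left(B \right)} = 1 - -4 = 1 + 4 = 5$)
$r{\left(W{\left(1 \right)} \right)} \frac{E}{G} = 5 \left(- \frac{30}{-217}\right) = 5 \left(\left(-30\right) \left(- \frac{1}{217}\right)\right) = 5 \cdot \frac{30}{217} = \frac{150}{217}$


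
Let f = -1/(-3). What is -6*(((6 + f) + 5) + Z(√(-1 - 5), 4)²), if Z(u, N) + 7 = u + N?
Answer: -86 + 36*I*√6 ≈ -86.0 + 88.182*I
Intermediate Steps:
f = ⅓ (f = -1*(-⅓) = ⅓ ≈ 0.33333)
Z(u, N) = -7 + N + u (Z(u, N) = -7 + (u + N) = -7 + (N + u) = -7 + N + u)
-6*(((6 + f) + 5) + Z(√(-1 - 5), 4)²) = -6*(((6 + ⅓) + 5) + (-7 + 4 + √(-1 - 5))²) = -6*((19/3 + 5) + (-7 + 4 + √(-6))²) = -6*(34/3 + (-7 + 4 + I*√6)²) = -6*(34/3 + (-3 + I*√6)²) = -68 - 6*(-3 + I*√6)²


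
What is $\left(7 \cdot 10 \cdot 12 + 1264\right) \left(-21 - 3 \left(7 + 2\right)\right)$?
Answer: $-100992$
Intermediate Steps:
$\left(7 \cdot 10 \cdot 12 + 1264\right) \left(-21 - 3 \left(7 + 2\right)\right) = \left(70 \cdot 12 + 1264\right) \left(-21 - 3 \cdot 9\right) = \left(840 + 1264\right) \left(-21 - 27\right) = 2104 \left(-21 - 27\right) = 2104 \left(-48\right) = -100992$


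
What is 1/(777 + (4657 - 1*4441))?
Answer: 1/993 ≈ 0.0010071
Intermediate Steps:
1/(777 + (4657 - 1*4441)) = 1/(777 + (4657 - 4441)) = 1/(777 + 216) = 1/993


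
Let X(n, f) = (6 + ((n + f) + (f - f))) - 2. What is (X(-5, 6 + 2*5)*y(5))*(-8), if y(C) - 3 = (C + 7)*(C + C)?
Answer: -14760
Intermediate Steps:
X(n, f) = 4 + f + n (X(n, f) = (6 + ((f + n) + 0)) - 2 = (6 + (f + n)) - 2 = (6 + f + n) - 2 = 4 + f + n)
y(C) = 3 + 2*C*(7 + C) (y(C) = 3 + (C + 7)*(C + C) = 3 + (7 + C)*(2*C) = 3 + 2*C*(7 + C))
(X(-5, 6 + 2*5)*y(5))*(-8) = ((4 + (6 + 2*5) - 5)*(3 + 2*5**2 + 14*5))*(-8) = ((4 + (6 + 10) - 5)*(3 + 2*25 + 70))*(-8) = ((4 + 16 - 5)*(3 + 50 + 70))*(-8) = (15*123)*(-8) = 1845*(-8) = -14760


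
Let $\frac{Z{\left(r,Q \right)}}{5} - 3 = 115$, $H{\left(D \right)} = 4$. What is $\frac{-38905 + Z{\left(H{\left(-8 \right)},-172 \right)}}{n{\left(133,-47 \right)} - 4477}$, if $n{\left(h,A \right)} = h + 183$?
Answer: $\frac{38315}{4161} \approx 9.2081$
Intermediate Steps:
$n{\left(h,A \right)} = 183 + h$
$Z{\left(r,Q \right)} = 590$ ($Z{\left(r,Q \right)} = 15 + 5 \cdot 115 = 15 + 575 = 590$)
$\frac{-38905 + Z{\left(H{\left(-8 \right)},-172 \right)}}{n{\left(133,-47 \right)} - 4477} = \frac{-38905 + 590}{\left(183 + 133\right) - 4477} = - \frac{38315}{316 - 4477} = - \frac{38315}{-4161} = \left(-38315\right) \left(- \frac{1}{4161}\right) = \frac{38315}{4161}$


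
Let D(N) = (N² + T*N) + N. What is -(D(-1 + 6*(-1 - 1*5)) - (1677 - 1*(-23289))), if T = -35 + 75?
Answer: 25114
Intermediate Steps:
T = 40
D(N) = N² + 41*N (D(N) = (N² + 40*N) + N = N² + 41*N)
-(D(-1 + 6*(-1 - 1*5)) - (1677 - 1*(-23289))) = -((-1 + 6*(-1 - 1*5))*(41 + (-1 + 6*(-1 - 1*5))) - (1677 - 1*(-23289))) = -((-1 + 6*(-1 - 5))*(41 + (-1 + 6*(-1 - 5))) - (1677 + 23289)) = -((-1 + 6*(-6))*(41 + (-1 + 6*(-6))) - 1*24966) = -((-1 - 36)*(41 + (-1 - 36)) - 24966) = -(-37*(41 - 37) - 24966) = -(-37*4 - 24966) = -(-148 - 24966) = -1*(-25114) = 25114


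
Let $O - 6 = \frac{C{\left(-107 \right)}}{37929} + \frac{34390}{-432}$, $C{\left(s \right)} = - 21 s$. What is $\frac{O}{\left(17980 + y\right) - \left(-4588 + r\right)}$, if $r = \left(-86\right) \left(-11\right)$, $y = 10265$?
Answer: $- \frac{200849273}{87079825656} \approx -0.0023065$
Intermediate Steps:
$r = 946$
$O = - \frac{200849273}{2730888}$ ($O = 6 + \left(\frac{\left(-21\right) \left(-107\right)}{37929} + \frac{34390}{-432}\right) = 6 + \left(2247 \cdot \frac{1}{37929} + 34390 \left(- \frac{1}{432}\right)\right) = 6 + \left(\frac{749}{12643} - \frac{17195}{216}\right) = 6 - \frac{217234601}{2730888} = - \frac{200849273}{2730888} \approx -73.547$)
$\frac{O}{\left(17980 + y\right) - \left(-4588 + r\right)} = - \frac{200849273}{2730888 \left(\left(17980 + 10265\right) + \left(4588 - 946\right)\right)} = - \frac{200849273}{2730888 \left(28245 + \left(4588 - 946\right)\right)} = - \frac{200849273}{2730888 \left(28245 + 3642\right)} = - \frac{200849273}{2730888 \cdot 31887} = \left(- \frac{200849273}{2730888}\right) \frac{1}{31887} = - \frac{200849273}{87079825656}$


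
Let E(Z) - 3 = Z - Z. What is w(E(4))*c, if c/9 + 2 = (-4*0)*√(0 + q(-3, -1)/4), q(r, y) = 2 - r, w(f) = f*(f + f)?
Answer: -324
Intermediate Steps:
E(Z) = 3 (E(Z) = 3 + (Z - Z) = 3 + 0 = 3)
w(f) = 2*f² (w(f) = f*(2*f) = 2*f²)
c = -18 (c = -18 + 9*((-4*0)*√(0 + (2 - 1*(-3))/4)) = -18 + 9*(0*√(0 + (2 + 3)*(¼))) = -18 + 9*(0*√(0 + 5*(¼))) = -18 + 9*(0*√(0 + 5/4)) = -18 + 9*(0*√(5/4)) = -18 + 9*(0*(√5/2)) = -18 + 9*0 = -18 + 0 = -18)
w(E(4))*c = (2*3²)*(-18) = (2*9)*(-18) = 18*(-18) = -324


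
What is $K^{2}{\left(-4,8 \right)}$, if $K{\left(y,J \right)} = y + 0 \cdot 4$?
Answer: $16$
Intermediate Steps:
$K{\left(y,J \right)} = y$ ($K{\left(y,J \right)} = y + 0 = y$)
$K^{2}{\left(-4,8 \right)} = \left(-4\right)^{2} = 16$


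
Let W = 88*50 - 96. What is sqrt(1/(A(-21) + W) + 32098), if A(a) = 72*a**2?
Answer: 9*sqrt(128791752566)/18028 ≈ 179.16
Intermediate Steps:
W = 4304 (W = 4400 - 96 = 4304)
sqrt(1/(A(-21) + W) + 32098) = sqrt(1/(72*(-21)**2 + 4304) + 32098) = sqrt(1/(72*441 + 4304) + 32098) = sqrt(1/(31752 + 4304) + 32098) = sqrt(1/36056 + 32098) = sqrt(1157325489/36056) = 9*sqrt(128791752566)/18028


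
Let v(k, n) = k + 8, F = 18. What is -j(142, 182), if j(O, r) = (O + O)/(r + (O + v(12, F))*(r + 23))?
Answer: -71/8348 ≈ -0.0085050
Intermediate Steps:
v(k, n) = 8 + k
j(O, r) = 2*O/(r + (20 + O)*(23 + r)) (j(O, r) = (O + O)/(r + (O + (8 + 12))*(r + 23)) = (2*O)/(r + (O + 20)*(23 + r)) = (2*O)/(r + (20 + O)*(23 + r)) = 2*O/(r + (20 + O)*(23 + r)))
-j(142, 182) = -2*142/(460 + 21*182 + 23*142 + 142*182) = -2*142/(460 + 3822 + 3266 + 25844) = -2*142/33392 = -1*71/8348 = -71/8348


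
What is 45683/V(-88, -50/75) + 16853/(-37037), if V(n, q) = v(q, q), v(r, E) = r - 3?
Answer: -461460836/37037 ≈ -12459.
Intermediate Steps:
v(r, E) = -3 + r
V(n, q) = -3 + q
45683/V(-88, -50/75) + 16853/(-37037) = 45683/(-3 - 50/75) + 16853/(-37037) = 45683/(-3 - 50*1/75) + 16853*(-1/37037) = 45683/(-3 - 2/3) - 16853/37037 = 45683/(-11/3) - 16853/37037 = 45683*(-3/11) - 16853/37037 = -12459 - 16853/37037 = -461460836/37037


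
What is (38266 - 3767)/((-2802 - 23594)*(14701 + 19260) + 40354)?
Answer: -34499/896394202 ≈ -3.8486e-5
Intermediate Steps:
(38266 - 3767)/((-2802 - 23594)*(14701 + 19260) + 40354) = 34499/(-26396*33961 + 40354) = 34499/(-896434556 + 40354) = 34499/(-896394202) = 34499*(-1/896394202) = -34499/896394202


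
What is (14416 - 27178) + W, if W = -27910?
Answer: -40672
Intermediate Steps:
(14416 - 27178) + W = (14416 - 27178) - 27910 = -12762 - 27910 = -40672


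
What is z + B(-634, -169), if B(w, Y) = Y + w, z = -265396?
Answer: -266199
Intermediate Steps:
z + B(-634, -169) = -265396 + (-169 - 634) = -265396 - 803 = -266199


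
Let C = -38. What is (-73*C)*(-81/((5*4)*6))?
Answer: -37449/20 ≈ -1872.4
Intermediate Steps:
(-73*C)*(-81/((5*4)*6)) = (-73*(-38))*(-81/((5*4)*6)) = 2774*(-81/(20*6)) = 2774*(-81/120) = 2774*(-81*1/120) = 2774*(-27/40) = -37449/20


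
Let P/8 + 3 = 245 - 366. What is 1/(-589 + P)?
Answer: -1/1581 ≈ -0.00063251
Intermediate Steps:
P = -992 (P = -24 + 8*(245 - 366) = -24 + 8*(-121) = -24 - 968 = -992)
1/(-589 + P) = 1/(-589 - 992) = 1/(-1581) = -1/1581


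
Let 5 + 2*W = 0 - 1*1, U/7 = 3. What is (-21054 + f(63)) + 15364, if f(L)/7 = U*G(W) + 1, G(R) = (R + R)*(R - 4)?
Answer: 491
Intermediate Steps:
U = 21 (U = 7*3 = 21)
W = -3 (W = -5/2 + (0 - 1*1)/2 = -5/2 + (0 - 1)/2 = -5/2 + (½)*(-1) = -5/2 - ½ = -3)
G(R) = 2*R*(-4 + R) (G(R) = (2*R)*(-4 + R) = 2*R*(-4 + R))
f(L) = 6181 (f(L) = 7*(21*(2*(-3)*(-4 - 3)) + 1) = 7*(21*(2*(-3)*(-7)) + 1) = 7*(21*42 + 1) = 7*(882 + 1) = 7*883 = 6181)
(-21054 + f(63)) + 15364 = (-21054 + 6181) + 15364 = -14873 + 15364 = 491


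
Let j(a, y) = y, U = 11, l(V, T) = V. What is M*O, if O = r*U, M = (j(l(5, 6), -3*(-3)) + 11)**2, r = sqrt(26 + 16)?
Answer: 4400*sqrt(42) ≈ 28515.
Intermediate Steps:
r = sqrt(42) ≈ 6.4807
M = 400 (M = (-3*(-3) + 11)**2 = (9 + 11)**2 = 20**2 = 400)
O = 11*sqrt(42) (O = sqrt(42)*11 = 11*sqrt(42) ≈ 71.288)
M*O = 400*(11*sqrt(42)) = 4400*sqrt(42)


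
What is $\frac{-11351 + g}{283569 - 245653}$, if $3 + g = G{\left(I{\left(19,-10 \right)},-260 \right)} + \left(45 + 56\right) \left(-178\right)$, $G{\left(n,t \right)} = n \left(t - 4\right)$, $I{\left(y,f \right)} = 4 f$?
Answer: $- \frac{4693}{9479} \approx -0.49509$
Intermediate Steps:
$G{\left(n,t \right)} = n \left(-4 + t\right)$
$g = -7421$ ($g = -3 + \left(4 \left(-10\right) \left(-4 - 260\right) + \left(45 + 56\right) \left(-178\right)\right) = -3 + \left(\left(-40\right) \left(-264\right) + 101 \left(-178\right)\right) = -3 + \left(10560 - 17978\right) = -3 - 7418 = -7421$)
$\frac{-11351 + g}{283569 - 245653} = \frac{-11351 - 7421}{283569 - 245653} = - \frac{18772}{37916} = \left(-18772\right) \frac{1}{37916} = - \frac{4693}{9479}$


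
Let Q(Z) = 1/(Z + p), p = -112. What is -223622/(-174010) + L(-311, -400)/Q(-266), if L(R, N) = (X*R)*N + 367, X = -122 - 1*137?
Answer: 1059622590900181/87005 ≈ 1.2179e+10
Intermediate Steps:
X = -259 (X = -122 - 137 = -259)
L(R, N) = 367 - 259*N*R (L(R, N) = (-259*R)*N + 367 = -259*N*R + 367 = 367 - 259*N*R)
Q(Z) = 1/(-112 + Z) (Q(Z) = 1/(Z - 112) = 1/(-112 + Z))
-223622/(-174010) + L(-311, -400)/Q(-266) = -223622/(-174010) + (367 - 259*(-400)*(-311))/(1/(-112 - 266)) = -223622*(-1/174010) + (367 - 32219600)/(1/(-378)) = 111811/87005 - 32219233/(-1/378) = 111811/87005 - 32219233*(-378) = 111811/87005 + 12178870074 = 1059622590900181/87005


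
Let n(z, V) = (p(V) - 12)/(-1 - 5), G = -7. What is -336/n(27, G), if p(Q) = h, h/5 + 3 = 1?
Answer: -1008/11 ≈ -91.636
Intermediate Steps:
h = -10 (h = -15 + 5*1 = -15 + 5 = -10)
p(Q) = -10
n(z, V) = 11/3 (n(z, V) = (-10 - 12)/(-1 - 5) = -22/(-6) = -22*(-⅙) = 11/3)
-336/n(27, G) = -336/11/3 = -336*3/11 = -1008/11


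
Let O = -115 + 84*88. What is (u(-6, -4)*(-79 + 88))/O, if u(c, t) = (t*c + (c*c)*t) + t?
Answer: -1116/7277 ≈ -0.15336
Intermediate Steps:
u(c, t) = t + c*t + t*c**2 (u(c, t) = (c*t + c**2*t) + t = (c*t + t*c**2) + t = t + c*t + t*c**2)
O = 7277 (O = -115 + 7392 = 7277)
(u(-6, -4)*(-79 + 88))/O = ((-4*(1 - 6 + (-6)**2))*(-79 + 88))/7277 = (-4*(1 - 6 + 36)*9)*(1/7277) = (-4*31*9)*(1/7277) = -124*9*(1/7277) = -1116*1/7277 = -1116/7277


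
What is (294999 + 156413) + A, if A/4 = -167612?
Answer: -219036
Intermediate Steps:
A = -670448 (A = 4*(-167612) = -670448)
(294999 + 156413) + A = (294999 + 156413) - 670448 = 451412 - 670448 = -219036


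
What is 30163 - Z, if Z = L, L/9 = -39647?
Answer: 386986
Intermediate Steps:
L = -356823 (L = 9*(-39647) = -356823)
Z = -356823
30163 - Z = 30163 - 1*(-356823) = 30163 + 356823 = 386986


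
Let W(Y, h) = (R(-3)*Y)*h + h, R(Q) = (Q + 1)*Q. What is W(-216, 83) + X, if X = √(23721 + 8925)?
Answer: -107485 + √32646 ≈ -1.0730e+5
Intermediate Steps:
R(Q) = Q*(1 + Q) (R(Q) = (1 + Q)*Q = Q*(1 + Q))
W(Y, h) = h + 6*Y*h (W(Y, h) = ((-3*(1 - 3))*Y)*h + h = ((-3*(-2))*Y)*h + h = (6*Y)*h + h = 6*Y*h + h = h + 6*Y*h)
X = √32646 ≈ 180.68
W(-216, 83) + X = 83*(1 + 6*(-216)) + √32646 = 83*(1 - 1296) + √32646 = 83*(-1295) + √32646 = -107485 + √32646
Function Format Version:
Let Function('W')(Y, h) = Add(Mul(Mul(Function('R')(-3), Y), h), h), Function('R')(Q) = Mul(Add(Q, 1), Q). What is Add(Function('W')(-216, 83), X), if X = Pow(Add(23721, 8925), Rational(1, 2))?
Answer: Add(-107485, Pow(32646, Rational(1, 2))) ≈ -1.0730e+5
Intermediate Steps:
Function('R')(Q) = Mul(Q, Add(1, Q)) (Function('R')(Q) = Mul(Add(1, Q), Q) = Mul(Q, Add(1, Q)))
Function('W')(Y, h) = Add(h, Mul(6, Y, h)) (Function('W')(Y, h) = Add(Mul(Mul(Mul(-3, Add(1, -3)), Y), h), h) = Add(Mul(Mul(Mul(-3, -2), Y), h), h) = Add(Mul(Mul(6, Y), h), h) = Add(Mul(6, Y, h), h) = Add(h, Mul(6, Y, h)))
X = Pow(32646, Rational(1, 2)) ≈ 180.68
Add(Function('W')(-216, 83), X) = Add(Mul(83, Add(1, Mul(6, -216))), Pow(32646, Rational(1, 2))) = Add(Mul(83, Add(1, -1296)), Pow(32646, Rational(1, 2))) = Add(Mul(83, -1295), Pow(32646, Rational(1, 2))) = Add(-107485, Pow(32646, Rational(1, 2)))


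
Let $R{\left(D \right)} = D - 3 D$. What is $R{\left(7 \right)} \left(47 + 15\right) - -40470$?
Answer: $39602$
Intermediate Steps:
$R{\left(D \right)} = - 2 D$
$R{\left(7 \right)} \left(47 + 15\right) - -40470 = \left(-2\right) 7 \left(47 + 15\right) - -40470 = \left(-14\right) 62 + 40470 = -868 + 40470 = 39602$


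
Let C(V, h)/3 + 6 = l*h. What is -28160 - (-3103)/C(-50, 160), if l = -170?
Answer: -2298365983/81618 ≈ -28160.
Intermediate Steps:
C(V, h) = -18 - 510*h (C(V, h) = -18 + 3*(-170*h) = -18 - 510*h)
-28160 - (-3103)/C(-50, 160) = -28160 - (-3103)/(-18 - 510*160) = -28160 - (-3103)/(-18 - 81600) = -28160 - (-3103)/(-81618) = -28160 - (-3103)*(-1)/81618 = -28160 - 1*3103/81618 = -28160 - 3103/81618 = -2298365983/81618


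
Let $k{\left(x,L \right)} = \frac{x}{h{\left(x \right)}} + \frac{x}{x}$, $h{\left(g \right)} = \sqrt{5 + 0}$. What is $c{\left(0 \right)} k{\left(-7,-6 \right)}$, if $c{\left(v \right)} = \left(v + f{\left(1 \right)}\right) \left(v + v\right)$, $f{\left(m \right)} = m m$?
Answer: $0$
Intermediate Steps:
$h{\left(g \right)} = \sqrt{5}$
$f{\left(m \right)} = m^{2}$
$k{\left(x,L \right)} = 1 + \frac{x \sqrt{5}}{5}$ ($k{\left(x,L \right)} = \frac{x}{\sqrt{5}} + \frac{x}{x} = x \frac{\sqrt{5}}{5} + 1 = \frac{x \sqrt{5}}{5} + 1 = 1 + \frac{x \sqrt{5}}{5}$)
$c{\left(v \right)} = 2 v \left(1 + v\right)$ ($c{\left(v \right)} = \left(v + 1^{2}\right) \left(v + v\right) = \left(v + 1\right) 2 v = \left(1 + v\right) 2 v = 2 v \left(1 + v\right)$)
$c{\left(0 \right)} k{\left(-7,-6 \right)} = 2 \cdot 0 \left(1 + 0\right) \left(1 + \frac{1}{5} \left(-7\right) \sqrt{5}\right) = 2 \cdot 0 \cdot 1 \left(1 - \frac{7 \sqrt{5}}{5}\right) = 0 \left(1 - \frac{7 \sqrt{5}}{5}\right) = 0$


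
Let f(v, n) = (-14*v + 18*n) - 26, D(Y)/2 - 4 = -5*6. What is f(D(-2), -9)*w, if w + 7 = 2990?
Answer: 1610820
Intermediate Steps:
D(Y) = -52 (D(Y) = 8 + 2*(-5*6) = 8 + 2*(-30) = 8 - 60 = -52)
f(v, n) = -26 - 14*v + 18*n
w = 2983 (w = -7 + 2990 = 2983)
f(D(-2), -9)*w = (-26 - 14*(-52) + 18*(-9))*2983 = (-26 + 728 - 162)*2983 = 540*2983 = 1610820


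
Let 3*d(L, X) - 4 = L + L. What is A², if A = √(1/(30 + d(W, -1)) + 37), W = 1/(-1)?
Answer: 3407/92 ≈ 37.033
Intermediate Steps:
W = -1
d(L, X) = 4/3 + 2*L/3 (d(L, X) = 4/3 + (L + L)/3 = 4/3 + (2*L)/3 = 4/3 + 2*L/3)
A = √78361/46 (A = √(1/(30 + (4/3 + (⅔)*(-1))) + 37) = √(1/(30 + (4/3 - ⅔)) + 37) = √(1/(30 + ⅔) + 37) = √(1/(92/3) + 37) = √(3/92 + 37) = √(3407/92) = √78361/46 ≈ 6.0854)
A² = (√78361/46)² = 3407/92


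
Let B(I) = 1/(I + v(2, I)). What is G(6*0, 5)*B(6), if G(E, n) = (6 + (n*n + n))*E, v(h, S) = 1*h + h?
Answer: 0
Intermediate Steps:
v(h, S) = 2*h (v(h, S) = h + h = 2*h)
B(I) = 1/(4 + I) (B(I) = 1/(I + 2*2) = 1/(I + 4) = 1/(4 + I))
G(E, n) = E*(6 + n + n²) (G(E, n) = (6 + (n² + n))*E = (6 + (n + n²))*E = (6 + n + n²)*E = E*(6 + n + n²))
G(6*0, 5)*B(6) = ((6*0)*(6 + 5 + 5²))/(4 + 6) = (0*(6 + 5 + 25))/10 = (0*36)*(⅒) = 0*(⅒) = 0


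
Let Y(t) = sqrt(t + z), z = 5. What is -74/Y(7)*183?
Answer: -2257*sqrt(3) ≈ -3909.2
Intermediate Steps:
Y(t) = sqrt(5 + t) (Y(t) = sqrt(t + 5) = sqrt(5 + t))
-74/Y(7)*183 = -74/sqrt(5 + 7)*183 = -74*sqrt(3)/6*183 = -37*sqrt(3)/3*183 = -2257*sqrt(3)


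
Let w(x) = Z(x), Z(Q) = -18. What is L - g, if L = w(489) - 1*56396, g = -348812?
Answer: 292398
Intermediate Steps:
w(x) = -18
L = -56414 (L = -18 - 1*56396 = -18 - 56396 = -56414)
L - g = -56414 - 1*(-348812) = -56414 + 348812 = 292398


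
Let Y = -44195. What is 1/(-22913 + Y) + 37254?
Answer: 2500041431/67108 ≈ 37254.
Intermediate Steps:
1/(-22913 + Y) + 37254 = 1/(-22913 - 44195) + 37254 = 1/(-67108) + 37254 = -1/67108 + 37254 = 2500041431/67108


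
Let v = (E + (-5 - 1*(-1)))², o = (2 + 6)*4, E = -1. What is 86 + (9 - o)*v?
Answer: -489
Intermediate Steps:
o = 32 (o = 8*4 = 32)
v = 25 (v = (-1 + (-5 - 1*(-1)))² = (-1 + (-5 + 1))² = (-1 - 4)² = (-5)² = 25)
86 + (9 - o)*v = 86 + (9 - 1*32)*25 = 86 + (9 - 32)*25 = 86 - 23*25 = 86 - 575 = -489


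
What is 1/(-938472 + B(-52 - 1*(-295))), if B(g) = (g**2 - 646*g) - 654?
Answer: -1/1037055 ≈ -9.6427e-7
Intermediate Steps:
B(g) = -654 + g**2 - 646*g
1/(-938472 + B(-52 - 1*(-295))) = 1/(-938472 + (-654 + (-52 - 1*(-295))**2 - 646*(-52 - 1*(-295)))) = 1/(-938472 + (-654 + (-52 + 295)**2 - 646*(-52 + 295))) = 1/(-938472 + (-654 + 243**2 - 646*243)) = 1/(-938472 + (-654 + 59049 - 156978)) = 1/(-938472 - 98583) = 1/(-1037055) = -1/1037055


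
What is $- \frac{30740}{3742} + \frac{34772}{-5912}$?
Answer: $- \frac{38981463}{2765338} \approx -14.096$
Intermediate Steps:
$- \frac{30740}{3742} + \frac{34772}{-5912} = \left(-30740\right) \frac{1}{3742} + 34772 \left(- \frac{1}{5912}\right) = - \frac{15370}{1871} - \frac{8693}{1478} = - \frac{38981463}{2765338}$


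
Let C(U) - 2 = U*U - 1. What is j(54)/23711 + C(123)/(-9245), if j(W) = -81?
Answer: -71899255/43841639 ≈ -1.6400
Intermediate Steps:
C(U) = 1 + U² (C(U) = 2 + (U*U - 1) = 2 + (U² - 1) = 2 + (-1 + U²) = 1 + U²)
j(54)/23711 + C(123)/(-9245) = -81/23711 + (1 + 123²)/(-9245) = -81*1/23711 + (1 + 15129)*(-1/9245) = -81/23711 + 15130*(-1/9245) = -81/23711 - 3026/1849 = -71899255/43841639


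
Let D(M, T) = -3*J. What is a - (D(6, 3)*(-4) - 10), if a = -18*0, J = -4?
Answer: 58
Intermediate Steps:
D(M, T) = 12 (D(M, T) = -3*(-4) = 12)
a = 0
a - (D(6, 3)*(-4) - 10) = 0 - (12*(-4) - 10) = 0 - (-48 - 10) = 0 - 1*(-58) = 0 + 58 = 58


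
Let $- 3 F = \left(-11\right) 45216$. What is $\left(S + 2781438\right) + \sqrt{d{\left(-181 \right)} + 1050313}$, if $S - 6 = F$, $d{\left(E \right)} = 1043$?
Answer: $2947236 + 2 \sqrt{262839} \approx 2.9483 \cdot 10^{6}$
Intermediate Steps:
$F = 165792$ ($F = - \frac{\left(-11\right) 45216}{3} = \left(- \frac{1}{3}\right) \left(-497376\right) = 165792$)
$S = 165798$ ($S = 6 + 165792 = 165798$)
$\left(S + 2781438\right) + \sqrt{d{\left(-181 \right)} + 1050313} = \left(165798 + 2781438\right) + \sqrt{1043 + 1050313} = 2947236 + \sqrt{1051356} = 2947236 + 2 \sqrt{262839}$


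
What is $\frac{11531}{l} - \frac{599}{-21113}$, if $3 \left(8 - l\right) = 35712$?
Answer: $- \frac{236328299}{251160248} \approx -0.94095$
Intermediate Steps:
$l = -11896$ ($l = 8 - 11904 = -11896$)
$\frac{11531}{l} - \frac{599}{-21113} = \frac{11531}{-11896} - \frac{599}{-21113} = 11531 \left(- \frac{1}{11896}\right) - - \frac{599}{21113} = - \frac{11531}{11896} + \frac{599}{21113} = - \frac{236328299}{251160248}$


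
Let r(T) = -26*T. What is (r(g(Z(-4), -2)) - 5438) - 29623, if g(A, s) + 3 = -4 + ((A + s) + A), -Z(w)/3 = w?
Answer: -35451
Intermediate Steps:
Z(w) = -3*w
g(A, s) = -7 + s + 2*A (g(A, s) = -3 + (-4 + ((A + s) + A)) = -3 + (-4 + (s + 2*A)) = -3 + (-4 + s + 2*A) = -7 + s + 2*A)
(r(g(Z(-4), -2)) - 5438) - 29623 = (-26*(-7 - 2 + 2*(-3*(-4))) - 5438) - 29623 = (-26*(-7 - 2 + 2*12) - 5438) - 29623 = (-26*(-7 - 2 + 24) - 5438) - 29623 = (-26*15 - 5438) - 29623 = (-390 - 5438) - 29623 = -5828 - 29623 = -35451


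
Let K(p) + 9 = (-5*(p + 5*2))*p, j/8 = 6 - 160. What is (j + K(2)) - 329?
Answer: -1690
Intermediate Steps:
j = -1232 (j = 8*(6 - 160) = 8*(-154) = -1232)
K(p) = -9 + p*(-50 - 5*p) (K(p) = -9 + (-5*(p + 5*2))*p = -9 + (-5*(p + 10))*p = -9 + (-5*(10 + p))*p = -9 + (-50 - 5*p)*p = -9 + p*(-50 - 5*p))
(j + K(2)) - 329 = (-1232 + (-9 - 50*2 - 5*2²)) - 329 = (-1232 + (-9 - 100 - 5*4)) - 329 = (-1232 + (-9 - 100 - 20)) - 329 = (-1232 - 129) - 329 = -1361 - 329 = -1690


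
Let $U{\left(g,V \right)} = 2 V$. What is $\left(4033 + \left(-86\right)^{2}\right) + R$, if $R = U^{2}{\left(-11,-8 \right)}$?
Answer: $11685$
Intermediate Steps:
$R = 256$ ($R = \left(2 \left(-8\right)\right)^{2} = \left(-16\right)^{2} = 256$)
$\left(4033 + \left(-86\right)^{2}\right) + R = \left(4033 + \left(-86\right)^{2}\right) + 256 = \left(4033 + 7396\right) + 256 = 11429 + 256 = 11685$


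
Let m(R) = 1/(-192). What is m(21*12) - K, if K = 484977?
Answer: -93115585/192 ≈ -4.8498e+5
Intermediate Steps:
m(R) = -1/192
m(21*12) - K = -1/192 - 1*484977 = -1/192 - 484977 = -93115585/192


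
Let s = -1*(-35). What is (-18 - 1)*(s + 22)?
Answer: -1083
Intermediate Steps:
s = 35
(-18 - 1)*(s + 22) = (-18 - 1)*(35 + 22) = -19*57 = -1083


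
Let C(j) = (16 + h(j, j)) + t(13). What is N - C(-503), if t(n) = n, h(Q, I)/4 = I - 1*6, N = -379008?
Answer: -377001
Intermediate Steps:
h(Q, I) = -24 + 4*I (h(Q, I) = 4*(I - 1*6) = 4*(I - 6) = 4*(-6 + I) = -24 + 4*I)
C(j) = 5 + 4*j (C(j) = (16 + (-24 + 4*j)) + 13 = (-8 + 4*j) + 13 = 5 + 4*j)
N - C(-503) = -379008 - (5 + 4*(-503)) = -379008 - (5 - 2012) = -379008 - 1*(-2007) = -379008 + 2007 = -377001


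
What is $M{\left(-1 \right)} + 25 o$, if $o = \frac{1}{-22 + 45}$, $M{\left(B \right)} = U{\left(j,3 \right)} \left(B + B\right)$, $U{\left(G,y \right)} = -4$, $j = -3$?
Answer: $\frac{209}{23} \approx 9.087$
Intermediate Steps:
$M{\left(B \right)} = - 8 B$ ($M{\left(B \right)} = - 4 \left(B + B\right) = - 4 \cdot 2 B = - 8 B$)
$o = \frac{1}{23} \approx 0.043478$
$M{\left(-1 \right)} + 25 o = \left(-8\right) \left(-1\right) + 25 \cdot \frac{1}{23} = 8 + \frac{25}{23} = \frac{209}{23}$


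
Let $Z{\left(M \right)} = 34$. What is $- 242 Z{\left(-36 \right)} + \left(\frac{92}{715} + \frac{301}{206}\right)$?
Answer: $- \frac{1211667953}{147290} \approx -8226.4$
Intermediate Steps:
$- 242 Z{\left(-36 \right)} + \left(\frac{92}{715} + \frac{301}{206}\right) = \left(-242\right) 34 + \left(\frac{92}{715} + \frac{301}{206}\right) = -8228 + \left(92 \cdot \frac{1}{715} + 301 \cdot \frac{1}{206}\right) = -8228 + \left(\frac{92}{715} + \frac{301}{206}\right) = -8228 + \frac{234167}{147290} = - \frac{1211667953}{147290}$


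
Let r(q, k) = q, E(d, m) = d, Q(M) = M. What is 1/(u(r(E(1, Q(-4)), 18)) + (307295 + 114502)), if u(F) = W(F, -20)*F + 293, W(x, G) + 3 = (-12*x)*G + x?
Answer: 1/422328 ≈ 2.3678e-6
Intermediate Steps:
W(x, G) = -3 + x - 12*G*x (W(x, G) = -3 + ((-12*x)*G + x) = -3 + (-12*G*x + x) = -3 + (x - 12*G*x) = -3 + x - 12*G*x)
u(F) = 293 + F*(-3 + 241*F) (u(F) = (-3 + F - 12*(-20)*F)*F + 293 = (-3 + F + 240*F)*F + 293 = (-3 + 241*F)*F + 293 = F*(-3 + 241*F) + 293 = 293 + F*(-3 + 241*F))
1/(u(r(E(1, Q(-4)), 18)) + (307295 + 114502)) = 1/((293 + 1*(-3 + 241*1)) + (307295 + 114502)) = 1/((293 + 1*(-3 + 241)) + 421797) = 1/((293 + 1*238) + 421797) = 1/((293 + 238) + 421797) = 1/(531 + 421797) = 1/422328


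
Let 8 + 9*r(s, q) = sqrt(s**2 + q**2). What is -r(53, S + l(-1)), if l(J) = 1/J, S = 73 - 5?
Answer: 8/9 - sqrt(7298)/9 ≈ -8.6031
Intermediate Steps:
S = 68
r(s, q) = -8/9 + sqrt(q**2 + s**2)/9 (r(s, q) = -8/9 + sqrt(s**2 + q**2)/9 = -8/9 + sqrt(q**2 + s**2)/9)
-r(53, S + l(-1)) = -(-8/9 + sqrt((68 + 1/(-1))**2 + 53**2)/9) = -(-8/9 + sqrt((68 - 1)**2 + 2809)/9) = -(-8/9 + sqrt(67**2 + 2809)/9) = -(-8/9 + sqrt(4489 + 2809)/9) = -(-8/9 + sqrt(7298)/9) = 8/9 - sqrt(7298)/9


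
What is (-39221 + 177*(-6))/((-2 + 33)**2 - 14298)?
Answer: 40283/13337 ≈ 3.0204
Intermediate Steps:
(-39221 + 177*(-6))/((-2 + 33)**2 - 14298) = (-39221 - 1062)/(31**2 - 14298) = -40283/(961 - 14298) = -40283/(-13337) = -40283*(-1/13337) = 40283/13337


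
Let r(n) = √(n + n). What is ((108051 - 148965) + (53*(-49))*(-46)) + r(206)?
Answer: 78548 + 2*√103 ≈ 78568.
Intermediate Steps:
r(n) = √2*√n (r(n) = √(2*n) = √2*√n)
((108051 - 148965) + (53*(-49))*(-46)) + r(206) = ((108051 - 148965) + (53*(-49))*(-46)) + √2*√206 = (-40914 - 2597*(-46)) + 2*√103 = (-40914 + 119462) + 2*√103 = 78548 + 2*√103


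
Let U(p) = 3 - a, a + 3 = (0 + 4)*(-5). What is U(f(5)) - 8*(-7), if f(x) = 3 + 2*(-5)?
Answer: 82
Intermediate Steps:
a = -23 (a = -3 + (0 + 4)*(-5) = -3 + 4*(-5) = -3 - 20 = -23)
f(x) = -7 (f(x) = 3 - 10 = -7)
U(p) = 26 (U(p) = 3 - 1*(-23) = 3 + 23 = 26)
U(f(5)) - 8*(-7) = 26 - 8*(-7) = 26 + 56 = 82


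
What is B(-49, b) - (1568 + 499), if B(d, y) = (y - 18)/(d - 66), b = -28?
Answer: -10333/5 ≈ -2066.6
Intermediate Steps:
B(d, y) = (-18 + y)/(-66 + d)
B(-49, b) - (1568 + 499) = (-18 - 28)/(-66 - 49) - (1568 + 499) = -46/(-115) - 1*2067 = -1/115*(-46) - 2067 = 2/5 - 2067 = -10333/5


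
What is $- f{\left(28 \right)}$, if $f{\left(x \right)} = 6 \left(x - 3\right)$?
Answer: $-150$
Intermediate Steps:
$f{\left(x \right)} = -18 + 6 x$ ($f{\left(x \right)} = 6 \left(-3 + x\right) = -18 + 6 x$)
$- f{\left(28 \right)} = - (-18 + 6 \cdot 28) = - (-18 + 168) = \left(-1\right) 150 = -150$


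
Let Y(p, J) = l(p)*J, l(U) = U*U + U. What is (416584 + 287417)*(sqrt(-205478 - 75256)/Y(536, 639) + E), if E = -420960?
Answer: -296356260960 + 234667*I*sqrt(280734)/61308216 ≈ -2.9636e+11 + 2.0281*I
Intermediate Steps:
l(U) = U + U**2 (l(U) = U**2 + U = U + U**2)
Y(p, J) = J*p*(1 + p) (Y(p, J) = (p*(1 + p))*J = J*p*(1 + p))
(416584 + 287417)*(sqrt(-205478 - 75256)/Y(536, 639) + E) = (416584 + 287417)*(sqrt(-205478 - 75256)/((639*536*(1 + 536))) - 420960) = 704001*(sqrt(-280734)/((639*536*537)) - 420960) = 704001*((I*sqrt(280734))/183924648 - 420960) = 704001*((I*sqrt(280734))*(1/183924648) - 420960) = 704001*(I*sqrt(280734)/183924648 - 420960) = 704001*(-420960 + I*sqrt(280734)/183924648) = -296356260960 + 234667*I*sqrt(280734)/61308216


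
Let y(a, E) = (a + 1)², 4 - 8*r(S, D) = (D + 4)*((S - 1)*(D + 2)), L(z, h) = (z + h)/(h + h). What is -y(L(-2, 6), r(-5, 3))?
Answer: -16/9 ≈ -1.7778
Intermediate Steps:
L(z, h) = (h + z)/(2*h) (L(z, h) = (h + z)/((2*h)) = (h + z)*(1/(2*h)) = (h + z)/(2*h))
r(S, D) = ½ - (-1 + S)*(2 + D)*(4 + D)/8 (r(S, D) = ½ - (D + 4)*(S - 1)*(D + 2)/8 = ½ - (4 + D)*(-1 + S)*(2 + D)/8 = ½ - (-1 + S)*(2 + D)*(4 + D)/8)
y(a, E) = (1 + a)²
-y(L(-2, 6), r(-5, 3)) = -(1 + (½)*(6 - 2)/6)² = -(1 + (½)*(⅙)*4)² = -(1 + ⅓)² = -(4/3)² = -1*16/9 = -16/9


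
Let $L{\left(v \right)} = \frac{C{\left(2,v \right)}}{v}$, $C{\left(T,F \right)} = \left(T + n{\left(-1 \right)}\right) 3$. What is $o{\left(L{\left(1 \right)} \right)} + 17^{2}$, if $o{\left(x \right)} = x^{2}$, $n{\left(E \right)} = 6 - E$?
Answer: $1018$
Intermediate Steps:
$C{\left(T,F \right)} = 21 + 3 T$ ($C{\left(T,F \right)} = \left(T + \left(6 - -1\right)\right) 3 = \left(T + \left(6 + 1\right)\right) 3 = \left(T + 7\right) 3 = \left(7 + T\right) 3 = 21 + 3 T$)
$L{\left(v \right)} = \frac{27}{v}$ ($L{\left(v \right)} = \frac{21 + 3 \cdot 2}{v} = \frac{21 + 6}{v} = \frac{27}{v}$)
$o{\left(L{\left(1 \right)} \right)} + 17^{2} = \left(\frac{27}{1}\right)^{2} + 17^{2} = \left(27 \cdot 1\right)^{2} + 289 = 27^{2} + 289 = 729 + 289 = 1018$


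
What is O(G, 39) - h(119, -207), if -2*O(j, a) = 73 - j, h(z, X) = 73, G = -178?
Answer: -397/2 ≈ -198.50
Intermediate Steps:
O(j, a) = -73/2 + j/2 (O(j, a) = -(73 - j)/2 = -73/2 + j/2)
O(G, 39) - h(119, -207) = (-73/2 + (½)*(-178)) - 1*73 = (-73/2 - 89) - 73 = -251/2 - 73 = -397/2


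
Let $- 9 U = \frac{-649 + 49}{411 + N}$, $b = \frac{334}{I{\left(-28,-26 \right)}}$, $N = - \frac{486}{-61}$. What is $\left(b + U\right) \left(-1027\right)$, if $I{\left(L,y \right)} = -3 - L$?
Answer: $- \frac{26612768078}{1916775} \approx -13884.0$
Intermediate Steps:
$N = \frac{486}{61}$ ($N = \left(-486\right) \left(- \frac{1}{61}\right) = \frac{486}{61} \approx 7.9672$)
$b = \frac{334}{25}$ ($b = \frac{334}{-3 - -28} = \frac{334}{-3 + 28} = \frac{334}{25} \approx 13.36$)
$U = \frac{12200}{76671}$ ($U = - \frac{\left(-649 + 49\right) \frac{1}{411 + \frac{486}{61}}}{9} = - \frac{\left(-600\right) \frac{1}{\frac{25557}{61}}}{9} = - \frac{\left(-600\right) \frac{61}{25557}}{9} = \left(- \frac{1}{9}\right) \left(- \frac{12200}{8519}\right) = \frac{12200}{76671} \approx 0.15912$)
$\left(b + U\right) \left(-1027\right) = \left(\frac{334}{25} + \frac{12200}{76671}\right) \left(-1027\right) = \frac{25913114}{1916775} \left(-1027\right) = - \frac{26612768078}{1916775}$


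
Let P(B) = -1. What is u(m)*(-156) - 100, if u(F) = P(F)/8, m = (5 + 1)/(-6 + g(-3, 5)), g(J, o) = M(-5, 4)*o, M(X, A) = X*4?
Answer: -161/2 ≈ -80.500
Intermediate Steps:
M(X, A) = 4*X
g(J, o) = -20*o (g(J, o) = (4*(-5))*o = -20*o)
m = -3/53 (m = (5 + 1)/(-6 - 20*5) = 6/(-6 - 100) = 6/(-106) = 6*(-1/106) = -3/53 ≈ -0.056604)
u(F) = -⅛ (u(F) = -1/8 = -1*⅛ = -⅛)
u(m)*(-156) - 100 = -⅛*(-156) - 100 = 39/2 - 100 = -161/2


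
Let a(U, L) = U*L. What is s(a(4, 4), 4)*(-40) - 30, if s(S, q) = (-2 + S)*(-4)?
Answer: 2210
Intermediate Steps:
a(U, L) = L*U
s(S, q) = 8 - 4*S
s(a(4, 4), 4)*(-40) - 30 = (8 - 16*4)*(-40) - 30 = (8 - 4*16)*(-40) - 30 = (8 - 64)*(-40) - 30 = -56*(-40) - 30 = 2240 - 30 = 2210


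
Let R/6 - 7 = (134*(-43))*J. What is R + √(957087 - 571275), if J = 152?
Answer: -5254902 + 6*√10717 ≈ -5.2543e+6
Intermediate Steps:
R = -5254902 (R = 42 + 6*((134*(-43))*152) = 42 + 6*(-5762*152) = 42 + 6*(-875824) = 42 - 5254944 = -5254902)
R + √(957087 - 571275) = -5254902 + √(957087 - 571275) = -5254902 + √385812 = -5254902 + 6*√10717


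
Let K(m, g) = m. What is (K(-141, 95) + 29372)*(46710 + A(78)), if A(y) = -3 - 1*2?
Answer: 1365233855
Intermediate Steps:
A(y) = -5 (A(y) = -3 - 2 = -5)
(K(-141, 95) + 29372)*(46710 + A(78)) = (-141 + 29372)*(46710 - 5) = 29231*46705 = 1365233855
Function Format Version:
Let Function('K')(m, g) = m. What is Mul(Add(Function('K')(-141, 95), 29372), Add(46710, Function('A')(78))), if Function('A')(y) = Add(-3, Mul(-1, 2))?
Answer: 1365233855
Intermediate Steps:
Function('A')(y) = -5 (Function('A')(y) = Add(-3, -2) = -5)
Mul(Add(Function('K')(-141, 95), 29372), Add(46710, Function('A')(78))) = Mul(Add(-141, 29372), Add(46710, -5)) = Mul(29231, 46705) = 1365233855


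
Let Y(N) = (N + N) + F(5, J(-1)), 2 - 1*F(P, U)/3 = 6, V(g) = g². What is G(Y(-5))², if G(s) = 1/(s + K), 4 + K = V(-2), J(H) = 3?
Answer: 1/484 ≈ 0.0020661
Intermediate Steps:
F(P, U) = -12 (F(P, U) = 6 - 3*6 = 6 - 18 = -12)
K = 0 (K = -4 + (-2)² = -4 + 4 = 0)
Y(N) = -12 + 2*N (Y(N) = (N + N) - 12 = 2*N - 12 = -12 + 2*N)
G(s) = 1/s (G(s) = 1/(s + 0) = 1/s)
G(Y(-5))² = (1/(-12 + 2*(-5)))² = (1/(-12 - 10))² = (1/(-22))² = (-1/22)² = 1/484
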